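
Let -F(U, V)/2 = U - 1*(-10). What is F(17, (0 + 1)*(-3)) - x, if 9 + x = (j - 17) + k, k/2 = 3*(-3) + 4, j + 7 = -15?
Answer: 4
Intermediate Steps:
j = -22 (j = -7 - 15 = -22)
k = -10 (k = 2*(3*(-3) + 4) = 2*(-9 + 4) = 2*(-5) = -10)
x = -58 (x = -9 + ((-22 - 17) - 10) = -9 + (-39 - 10) = -9 - 49 = -58)
F(U, V) = -20 - 2*U (F(U, V) = -2*(U - 1*(-10)) = -2*(U + 10) = -2*(10 + U) = -20 - 2*U)
F(17, (0 + 1)*(-3)) - x = (-20 - 2*17) - 1*(-58) = (-20 - 34) + 58 = -54 + 58 = 4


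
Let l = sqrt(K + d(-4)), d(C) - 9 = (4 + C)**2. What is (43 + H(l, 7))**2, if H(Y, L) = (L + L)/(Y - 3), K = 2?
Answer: 4635 + 896*sqrt(11) ≈ 7606.7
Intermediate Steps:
d(C) = 9 + (4 + C)**2
l = sqrt(11) (l = sqrt(2 + (9 + (4 - 4)**2)) = sqrt(2 + (9 + 0**2)) = sqrt(2 + (9 + 0)) = sqrt(2 + 9) = sqrt(11) ≈ 3.3166)
H(Y, L) = 2*L/(-3 + Y) (H(Y, L) = (2*L)/(-3 + Y) = 2*L/(-3 + Y))
(43 + H(l, 7))**2 = (43 + 2*7/(-3 + sqrt(11)))**2 = (43 + 14/(-3 + sqrt(11)))**2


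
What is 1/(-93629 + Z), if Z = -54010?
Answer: -1/147639 ≈ -6.7733e-6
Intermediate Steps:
1/(-93629 + Z) = 1/(-93629 - 54010) = 1/(-147639) = -1/147639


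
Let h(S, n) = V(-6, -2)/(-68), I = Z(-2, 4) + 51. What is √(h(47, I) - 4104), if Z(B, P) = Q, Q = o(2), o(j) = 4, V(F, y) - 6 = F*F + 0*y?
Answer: I*√4744938/34 ≈ 64.067*I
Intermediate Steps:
V(F, y) = 6 + F² (V(F, y) = 6 + (F*F + 0*y) = 6 + (F² + 0) = 6 + F²)
Q = 4
Z(B, P) = 4
I = 55 (I = 4 + 51 = 55)
h(S, n) = -21/34 (h(S, n) = (6 + (-6)²)/(-68) = (6 + 36)*(-1/68) = 42*(-1/68) = -21/34)
√(h(47, I) - 4104) = √(-21/34 - 4104) = √(-139557/34) = I*√4744938/34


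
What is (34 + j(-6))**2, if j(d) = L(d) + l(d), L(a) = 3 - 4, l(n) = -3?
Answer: 900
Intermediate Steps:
L(a) = -1
j(d) = -4 (j(d) = -1 - 3 = -4)
(34 + j(-6))**2 = (34 - 4)**2 = 30**2 = 900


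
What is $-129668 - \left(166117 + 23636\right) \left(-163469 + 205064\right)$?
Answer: $-7892905703$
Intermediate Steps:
$-129668 - \left(166117 + 23636\right) \left(-163469 + 205064\right) = -129668 - 189753 \cdot 41595 = -129668 - 7892776035 = -7892905703$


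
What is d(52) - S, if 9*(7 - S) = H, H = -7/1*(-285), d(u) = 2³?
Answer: 668/3 ≈ 222.67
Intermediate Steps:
d(u) = 8
H = 1995 (H = -7*1*(-285) = -7*(-285) = -1*(-1995) = 1995)
S = -644/3 (S = 7 - ⅑*1995 = 7 - 665/3 = -644/3 ≈ -214.67)
d(52) - S = 8 - 1*(-644/3) = 8 + 644/3 = 668/3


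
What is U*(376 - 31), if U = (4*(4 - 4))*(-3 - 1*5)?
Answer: 0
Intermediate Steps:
U = 0 (U = (4*0)*(-3 - 5) = 0*(-8) = 0)
U*(376 - 31) = 0*(376 - 31) = 0*345 = 0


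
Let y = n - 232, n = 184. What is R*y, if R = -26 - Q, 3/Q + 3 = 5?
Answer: 1320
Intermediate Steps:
Q = 3/2 (Q = 3/(-3 + 5) = 3/2 ≈ 1.5000)
y = -48 (y = 184 - 232 = -48)
R = -55/2 (R = -26 - 1*3/2 = -26 - 3/2 = -55/2 ≈ -27.500)
R*y = -55/2*(-48) = 1320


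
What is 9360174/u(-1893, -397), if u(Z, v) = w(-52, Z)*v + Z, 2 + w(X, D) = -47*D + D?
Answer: -9360174/34571065 ≈ -0.27075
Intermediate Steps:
w(X, D) = -2 - 46*D (w(X, D) = -2 + (-47*D + D) = -2 - 46*D)
u(Z, v) = Z + v*(-2 - 46*Z) (u(Z, v) = (-2 - 46*Z)*v + Z = v*(-2 - 46*Z) + Z = Z + v*(-2 - 46*Z))
9360174/u(-1893, -397) = 9360174/(-1893 - 2*(-397)*(1 + 23*(-1893))) = 9360174/(-1893 - 2*(-397)*(1 - 43539)) = 9360174/(-1893 - 2*(-397)*(-43538)) = 9360174/(-1893 - 34569172) = 9360174/(-34571065) = 9360174*(-1/34571065) = -9360174/34571065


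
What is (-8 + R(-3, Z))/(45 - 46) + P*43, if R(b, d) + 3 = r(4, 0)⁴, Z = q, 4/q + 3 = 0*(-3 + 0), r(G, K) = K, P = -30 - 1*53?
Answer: -3558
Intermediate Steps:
P = -83 (P = -30 - 53 = -83)
q = -4/3 (q = 4/(-3 + 0*(-3 + 0)) = 4/(-3 + 0*(-3)) = 4/(-3 + 0) = 4/(-3) = 4*(-⅓) = -4/3 ≈ -1.3333)
Z = -4/3 ≈ -1.3333
R(b, d) = -3 (R(b, d) = -3 + 0⁴ = -3 + 0 = -3)
(-8 + R(-3, Z))/(45 - 46) + P*43 = (-8 - 3)/(45 - 46) - 83*43 = -11/(-1) - 3569 = -11*(-1) - 3569 = 11 - 3569 = -3558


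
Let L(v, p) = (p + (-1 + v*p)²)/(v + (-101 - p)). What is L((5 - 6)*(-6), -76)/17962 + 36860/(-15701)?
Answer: -2265350279/765486554 ≈ -2.9594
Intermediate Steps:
L(v, p) = (p + (-1 + p*v)²)/(-101 + v - p)
L((5 - 6)*(-6), -76)/17962 + 36860/(-15701) = ((-1*(-76) - (-1 - 76*(5 - 6)*(-6))²)/(101 - 76 - (5 - 6)*(-6)))/17962 + 36860/(-15701) = ((76 - (-1 - (-76)*(-6))²)/(101 - 76 - (-1)*(-6)))*(1/17962) + 36860*(-1/15701) = ((76 - (-1 - 76*6)²)/(101 - 76 - 1*6))*(1/17962) - 36860/15701 = ((76 - (-1 - 456)²)/(101 - 76 - 6))*(1/17962) - 36860/15701 = ((76 - 1*(-457)²)/19)*(1/17962) - 36860/15701 = ((76 - 1*208849)/19)*(1/17962) - 36860/15701 = ((76 - 208849)/19)*(1/17962) - 36860/15701 = ((1/19)*(-208773))*(1/17962) - 36860/15701 = -208773/19*1/17962 - 36860/15701 = -208773/341278 - 36860/15701 = -2265350279/765486554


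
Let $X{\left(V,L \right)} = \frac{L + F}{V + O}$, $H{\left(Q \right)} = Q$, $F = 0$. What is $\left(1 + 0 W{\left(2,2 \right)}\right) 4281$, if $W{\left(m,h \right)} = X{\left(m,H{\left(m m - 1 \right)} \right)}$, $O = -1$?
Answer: $4281$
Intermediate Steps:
$X{\left(V,L \right)} = \frac{L}{-1 + V}$ ($X{\left(V,L \right)} = \frac{L + 0}{V - 1} = \frac{L}{-1 + V}$)
$W{\left(m,h \right)} = \frac{-1 + m^{2}}{-1 + m}$ ($W{\left(m,h \right)} = \frac{m m - 1}{-1 + m} = \frac{m^{2} - 1}{-1 + m} = \frac{-1 + m^{2}}{-1 + m}$)
$\left(1 + 0 W{\left(2,2 \right)}\right) 4281 = \left(1 + 0 \left(1 + 2\right)\right) 4281 = \left(1 + 0 \cdot 3\right) 4281 = \left(1 + 0\right) 4281 = 1 \cdot 4281 = 4281$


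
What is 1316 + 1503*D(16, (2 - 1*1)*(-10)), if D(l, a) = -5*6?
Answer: -43774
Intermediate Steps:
D(l, a) = -30
1316 + 1503*D(16, (2 - 1*1)*(-10)) = 1316 + 1503*(-30) = 1316 - 45090 = -43774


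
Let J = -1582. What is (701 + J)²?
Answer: 776161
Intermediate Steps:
(701 + J)² = (701 - 1582)² = (-881)² = 776161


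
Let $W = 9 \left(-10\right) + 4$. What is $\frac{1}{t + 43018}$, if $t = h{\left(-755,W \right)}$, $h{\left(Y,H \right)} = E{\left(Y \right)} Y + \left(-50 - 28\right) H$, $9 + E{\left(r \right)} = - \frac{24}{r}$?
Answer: $\frac{1}{56497} \approx 1.77 \cdot 10^{-5}$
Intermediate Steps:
$E{\left(r \right)} = -9 - \frac{24}{r}$
$W = -86$ ($W = -90 + 4 = -86$)
$h{\left(Y,H \right)} = - 78 H + Y \left(-9 - \frac{24}{Y}\right)$ ($h{\left(Y,H \right)} = \left(-9 - \frac{24}{Y}\right) Y + \left(-50 - 28\right) H = Y \left(-9 - \frac{24}{Y}\right) - 78 H = - 78 H + Y \left(-9 - \frac{24}{Y}\right)$)
$t = 13479$ ($t = -24 - -6708 - -6795 = -24 + 6708 + 6795 = 13479$)
$\frac{1}{t + 43018} = \frac{1}{13479 + 43018} = \frac{1}{56497}$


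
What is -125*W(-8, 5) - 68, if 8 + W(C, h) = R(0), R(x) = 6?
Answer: 182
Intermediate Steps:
W(C, h) = -2 (W(C, h) = -8 + 6 = -2)
-125*W(-8, 5) - 68 = -125*(-2) - 68 = 250 - 68 = 182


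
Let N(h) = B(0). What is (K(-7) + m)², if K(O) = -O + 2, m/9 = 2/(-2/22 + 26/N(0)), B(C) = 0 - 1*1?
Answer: 5688225/82369 ≈ 69.058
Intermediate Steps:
B(C) = -1 (B(C) = 0 - 1 = -1)
N(h) = -1
m = -198/287 (m = 9*(2/(-2/22 + 26/(-1))) = 9*(2/(-2*1/22 + 26*(-1))) = 9*(2/(-1/11 - 26)) = 9*(2/(-287/11)) = 9*(2*(-11/287)) = 9*(-22/287) = -198/287 ≈ -0.68990)
K(O) = 2 - O
(K(-7) + m)² = ((2 - 1*(-7)) - 198/287)² = ((2 + 7) - 198/287)² = (9 - 198/287)² = (2385/287)² = 5688225/82369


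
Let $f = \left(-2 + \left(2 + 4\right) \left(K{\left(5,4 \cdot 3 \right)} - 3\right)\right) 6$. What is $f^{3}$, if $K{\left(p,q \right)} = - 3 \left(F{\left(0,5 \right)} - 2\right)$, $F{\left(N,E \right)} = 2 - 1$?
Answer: $-1728$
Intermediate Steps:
$F{\left(N,E \right)} = 1$
$K{\left(p,q \right)} = 3$ ($K{\left(p,q \right)} = - 3 \left(1 - 2\right) = \left(-3\right) \left(-1\right) = 3$)
$f = -12$ ($f = \left(-2 + \left(2 + 4\right) \left(3 - 3\right)\right) 6 = \left(-2 + 6 \cdot 0\right) 6 = \left(-2 + 0\right) 6 = \left(-2\right) 6 = -12$)
$f^{3} = \left(-12\right)^{3} = -1728$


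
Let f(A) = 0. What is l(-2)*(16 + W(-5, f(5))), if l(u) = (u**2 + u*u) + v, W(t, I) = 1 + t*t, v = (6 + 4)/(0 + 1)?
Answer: 756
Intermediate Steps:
v = 10 (v = 10/1 = 10*1 = 10)
W(t, I) = 1 + t**2
l(u) = 10 + 2*u**2 (l(u) = (u**2 + u*u) + 10 = (u**2 + u**2) + 10 = 2*u**2 + 10 = 10 + 2*u**2)
l(-2)*(16 + W(-5, f(5))) = (10 + 2*(-2)**2)*(16 + (1 + (-5)**2)) = (10 + 2*4)*(16 + (1 + 25)) = (10 + 8)*(16 + 26) = 18*42 = 756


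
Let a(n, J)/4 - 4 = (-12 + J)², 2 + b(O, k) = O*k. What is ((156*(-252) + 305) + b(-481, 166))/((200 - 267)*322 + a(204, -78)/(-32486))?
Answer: 386112353/70088538 ≈ 5.5089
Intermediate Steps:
b(O, k) = -2 + O*k
a(n, J) = 16 + 4*(-12 + J)²
((156*(-252) + 305) + b(-481, 166))/((200 - 267)*322 + a(204, -78)/(-32486)) = ((156*(-252) + 305) + (-2 - 481*166))/((200 - 267)*322 + (16 + 4*(-12 - 78)²)/(-32486)) = ((-39312 + 305) + (-2 - 79846))/(-67*322 + (16 + 4*(-90)²)*(-1/32486)) = (-39007 - 79848)/(-21574 + (16 + 4*8100)*(-1/32486)) = -118855/(-21574 + (16 + 32400)*(-1/32486)) = -118855/(-21574 + 32416*(-1/32486)) = -118855/(-21574 - 16208/16243) = -118855/(-350442690/16243) = -118855*(-16243/350442690) = 386112353/70088538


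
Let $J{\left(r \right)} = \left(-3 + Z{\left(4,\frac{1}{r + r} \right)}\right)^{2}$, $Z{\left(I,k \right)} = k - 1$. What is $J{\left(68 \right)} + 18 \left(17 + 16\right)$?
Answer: $\frac{11281473}{18496} \approx 609.94$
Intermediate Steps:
$Z{\left(I,k \right)} = -1 + k$
$J{\left(r \right)} = \left(-4 + \frac{1}{2 r}\right)^{2}$ ($J{\left(r \right)} = \left(-3 - \left(1 - \frac{1}{r + r}\right)\right)^{2} = \left(-3 - \left(1 - \frac{1}{2 r}\right)\right)^{2} = \left(-4 + \frac{1}{2 r}\right)^{2}$)
$J{\left(68 \right)} + 18 \left(17 + 16\right) = \frac{\left(-1 + 8 \cdot 68\right)^{2}}{4 \cdot 4624} + 18 \left(17 + 16\right) = \frac{1}{4} \cdot \frac{1}{4624} \left(-1 + 544\right)^{2} + 18 \cdot 33 = \frac{1}{4} \cdot \frac{1}{4624} \cdot 543^{2} + 594 = \frac{1}{4} \cdot \frac{1}{4624} \cdot 294849 + 594 = \frac{294849}{18496} + 594 = \frac{11281473}{18496}$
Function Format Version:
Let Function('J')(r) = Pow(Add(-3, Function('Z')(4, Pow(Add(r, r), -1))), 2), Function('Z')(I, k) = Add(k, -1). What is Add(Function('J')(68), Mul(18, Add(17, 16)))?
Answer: Rational(11281473, 18496) ≈ 609.94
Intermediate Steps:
Function('Z')(I, k) = Add(-1, k)
Function('J')(r) = Pow(Add(-4, Mul(Rational(1, 2), Pow(r, -1))), 2) (Function('J')(r) = Pow(Add(-3, Add(-1, Pow(Add(r, r), -1))), 2) = Pow(Add(-3, Add(-1, Pow(Mul(2, r), -1))), 2) = Pow(Add(-3, Add(-1, Mul(Rational(1, 2), Pow(r, -1)))), 2) = Pow(Add(-4, Mul(Rational(1, 2), Pow(r, -1))), 2))
Add(Function('J')(68), Mul(18, Add(17, 16))) = Add(Mul(Rational(1, 4), Pow(68, -2), Pow(Add(-1, Mul(8, 68)), 2)), Mul(18, Add(17, 16))) = Add(Mul(Rational(1, 4), Rational(1, 4624), Pow(Add(-1, 544), 2)), Mul(18, 33)) = Add(Mul(Rational(1, 4), Rational(1, 4624), Pow(543, 2)), 594) = Add(Mul(Rational(1, 4), Rational(1, 4624), 294849), 594) = Add(Rational(294849, 18496), 594) = Rational(11281473, 18496)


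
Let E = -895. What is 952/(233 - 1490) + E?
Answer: -1125967/1257 ≈ -895.76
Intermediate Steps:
952/(233 - 1490) + E = 952/(233 - 1490) - 895 = 952/(-1257) - 895 = 952*(-1/1257) - 895 = -952/1257 - 895 = -1125967/1257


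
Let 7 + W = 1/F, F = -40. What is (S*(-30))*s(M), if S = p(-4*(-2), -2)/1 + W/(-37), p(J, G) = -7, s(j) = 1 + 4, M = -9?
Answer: 151185/148 ≈ 1021.5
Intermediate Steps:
s(j) = 5
W = -281/40 (W = -7 + 1/(-40) = -7 - 1/40 = -281/40 ≈ -7.0250)
S = -10079/1480 (S = -7/1 - 281/40/(-37) = -7*1 - 281/40*(-1/37) = -7 + 281/1480 = -10079/1480 ≈ -6.8101)
(S*(-30))*s(M) = -10079/1480*(-30)*5 = (30237/148)*5 = 151185/148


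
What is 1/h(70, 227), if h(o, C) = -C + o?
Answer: -1/157 ≈ -0.0063694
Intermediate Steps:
h(o, C) = o - C
1/h(70, 227) = 1/(70 - 1*227) = 1/(70 - 227) = 1/(-157) = -1/157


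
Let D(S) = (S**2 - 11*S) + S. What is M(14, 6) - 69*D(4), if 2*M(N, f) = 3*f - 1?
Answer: 3329/2 ≈ 1664.5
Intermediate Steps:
M(N, f) = -1/2 + 3*f/2 (M(N, f) = (3*f - 1)/2 = (-1 + 3*f)/2 = -1/2 + 3*f/2)
D(S) = S**2 - 10*S
M(14, 6) - 69*D(4) = (-1/2 + (3/2)*6) - 276*(-10 + 4) = (-1/2 + 9) - 276*(-6) = 17/2 - 69*(-24) = 17/2 + 1656 = 3329/2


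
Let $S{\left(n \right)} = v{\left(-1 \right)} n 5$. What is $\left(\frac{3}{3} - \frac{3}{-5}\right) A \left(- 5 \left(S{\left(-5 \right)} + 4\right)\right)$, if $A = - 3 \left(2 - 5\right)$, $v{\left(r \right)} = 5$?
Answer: $8712$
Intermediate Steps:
$S{\left(n \right)} = 25 n$ ($S{\left(n \right)} = 5 n 5 = 25 n$)
$A = 9$ ($A = \left(-3\right) \left(-3\right) = 9$)
$\left(\frac{3}{3} - \frac{3}{-5}\right) A \left(- 5 \left(S{\left(-5 \right)} + 4\right)\right) = \left(\frac{3}{3} - \frac{3}{-5}\right) 9 \left(- 5 \left(25 \left(-5\right) + 4\right)\right) = \left(3 \cdot \frac{1}{3} - - \frac{3}{5}\right) 9 \left(- 5 \left(-125 + 4\right)\right) = \left(1 + \frac{3}{5}\right) 9 \left(\left(-5\right) \left(-121\right)\right) = \frac{8}{5} \cdot 9 \cdot 605 = \frac{72}{5} \cdot 605 = 8712$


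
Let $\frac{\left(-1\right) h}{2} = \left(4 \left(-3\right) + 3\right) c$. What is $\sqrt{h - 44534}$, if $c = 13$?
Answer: $10 i \sqrt{443} \approx 210.48 i$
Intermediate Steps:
$h = 234$ ($h = - 2 \left(4 \left(-3\right) + 3\right) 13 = - 2 \left(-12 + 3\right) 13 = - 2 \left(\left(-9\right) 13\right) = \left(-2\right) \left(-117\right) = 234$)
$\sqrt{h - 44534} = \sqrt{234 - 44534} = \sqrt{-44300} = 10 i \sqrt{443}$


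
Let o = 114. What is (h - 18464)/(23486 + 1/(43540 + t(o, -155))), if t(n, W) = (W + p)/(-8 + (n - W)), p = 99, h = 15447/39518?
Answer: -829160006161102/1054704516469543 ≈ -0.78615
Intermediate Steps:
h = 15447/39518 (h = 15447*(1/39518) = 15447/39518 ≈ 0.39089)
t(n, W) = (99 + W)/(-8 + n - W) (t(n, W) = (W + 99)/(-8 + (n - W)) = (99 + W)/(-8 + n - W))
(h - 18464)/(23486 + 1/(43540 + t(o, -155))) = (15447/39518 - 18464)/(23486 + 1/(43540 + (99 - 155)/(-8 + 114 - 1*(-155)))) = -729644905/(39518*(23486 + 1/(43540 - 56/(-8 + 114 + 155)))) = -729644905/(39518*(23486 + 1/(43540 - 56/261))) = -729644905/(39518*(23486 + 1/(11363884/261))) = -729644905/(39518*(23486 + 261/11363884)) = -729644905/(39518*266892179885/11363884) = -729644905/39518*11363884/266892179885 = -829160006161102/1054704516469543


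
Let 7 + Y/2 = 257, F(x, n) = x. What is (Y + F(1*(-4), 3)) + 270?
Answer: 766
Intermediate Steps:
Y = 500 (Y = -14 + 2*257 = -14 + 514 = 500)
(Y + F(1*(-4), 3)) + 270 = (500 + 1*(-4)) + 270 = (500 - 4) + 270 = 496 + 270 = 766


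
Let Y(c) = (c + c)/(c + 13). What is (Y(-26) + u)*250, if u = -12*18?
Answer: -53000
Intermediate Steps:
Y(c) = 2*c/(13 + c) (Y(c) = (2*c)/(13 + c) = 2*c/(13 + c))
u = -216
(Y(-26) + u)*250 = (2*(-26)/(13 - 26) - 216)*250 = (2*(-26)/(-13) - 216)*250 = (2*(-26)*(-1/13) - 216)*250 = (4 - 216)*250 = -212*250 = -53000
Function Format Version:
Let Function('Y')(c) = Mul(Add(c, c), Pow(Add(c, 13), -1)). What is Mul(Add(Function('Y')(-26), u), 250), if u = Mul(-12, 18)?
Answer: -53000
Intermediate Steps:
Function('Y')(c) = Mul(2, c, Pow(Add(13, c), -1)) (Function('Y')(c) = Mul(Mul(2, c), Pow(Add(13, c), -1)) = Mul(2, c, Pow(Add(13, c), -1)))
u = -216
Mul(Add(Function('Y')(-26), u), 250) = Mul(Add(Mul(2, -26, Pow(Add(13, -26), -1)), -216), 250) = Mul(Add(Mul(2, -26, Pow(-13, -1)), -216), 250) = Mul(Add(Mul(2, -26, Rational(-1, 13)), -216), 250) = Mul(Add(4, -216), 250) = Mul(-212, 250) = -53000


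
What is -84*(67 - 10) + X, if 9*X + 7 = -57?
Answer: -43156/9 ≈ -4795.1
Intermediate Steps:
X = -64/9 (X = -7/9 + (⅑)*(-57) = -7/9 - 19/3 = -64/9 ≈ -7.1111)
-84*(67 - 10) + X = -84*(67 - 10) - 64/9 = -84*57 - 64/9 = -4788 - 64/9 = -43156/9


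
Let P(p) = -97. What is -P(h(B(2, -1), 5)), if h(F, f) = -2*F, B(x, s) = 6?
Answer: 97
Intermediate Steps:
-P(h(B(2, -1), 5)) = -1*(-97) = 97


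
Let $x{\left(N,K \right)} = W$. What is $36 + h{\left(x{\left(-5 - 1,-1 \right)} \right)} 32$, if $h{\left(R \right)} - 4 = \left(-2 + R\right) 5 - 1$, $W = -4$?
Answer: $-828$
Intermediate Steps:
$x{\left(N,K \right)} = -4$
$h{\left(R \right)} = -7 + 5 R$ ($h{\left(R \right)} = 4 + \left(\left(-2 + R\right) 5 - 1\right) = 4 + \left(\left(-10 + 5 R\right) - 1\right) = 4 + \left(-11 + 5 R\right) = -7 + 5 R$)
$36 + h{\left(x{\left(-5 - 1,-1 \right)} \right)} 32 = 36 + \left(-7 + 5 \left(-4\right)\right) 32 = 36 + \left(-7 - 20\right) 32 = 36 - 864 = -828$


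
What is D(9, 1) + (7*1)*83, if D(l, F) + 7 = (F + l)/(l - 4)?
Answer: 576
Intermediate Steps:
D(l, F) = -7 + (F + l)/(-4 + l) (D(l, F) = -7 + (F + l)/(l - 4) = -7 + (F + l)/(-4 + l))
D(9, 1) + (7*1)*83 = (28 + 1 - 6*9)/(-4 + 9) + (7*1)*83 = (28 + 1 - 54)/5 + 7*83 = (1/5)*(-25) + 581 = -5 + 581 = 576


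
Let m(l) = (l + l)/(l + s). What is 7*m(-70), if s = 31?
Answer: 980/39 ≈ 25.128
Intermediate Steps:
m(l) = 2*l/(31 + l) (m(l) = (l + l)/(l + 31) = (2*l)/(31 + l) = 2*l/(31 + l))
7*m(-70) = 7*(2*(-70)/(31 - 70)) = 7*(2*(-70)/(-39)) = 7*(2*(-70)*(-1/39)) = 7*(140/39) = 980/39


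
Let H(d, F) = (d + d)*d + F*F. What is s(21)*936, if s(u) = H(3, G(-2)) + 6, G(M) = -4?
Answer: 37440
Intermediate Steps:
H(d, F) = F**2 + 2*d**2 (H(d, F) = (2*d)*d + F**2 = 2*d**2 + F**2 = F**2 + 2*d**2)
s(u) = 40 (s(u) = ((-4)**2 + 2*3**2) + 6 = (16 + 2*9) + 6 = (16 + 18) + 6 = 34 + 6 = 40)
s(21)*936 = 40*936 = 37440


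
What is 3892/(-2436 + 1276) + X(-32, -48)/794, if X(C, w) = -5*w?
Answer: -351481/115130 ≈ -3.0529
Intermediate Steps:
3892/(-2436 + 1276) + X(-32, -48)/794 = 3892/(-2436 + 1276) - 5*(-48)/794 = 3892/(-1160) + 240*(1/794) = 3892*(-1/1160) + 120/397 = -973/290 + 120/397 = -351481/115130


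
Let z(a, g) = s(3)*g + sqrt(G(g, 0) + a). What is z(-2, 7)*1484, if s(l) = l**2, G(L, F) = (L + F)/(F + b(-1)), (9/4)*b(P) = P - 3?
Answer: 93492 + 371*I*sqrt(95) ≈ 93492.0 + 3616.1*I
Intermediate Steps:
b(P) = -4/3 + 4*P/9 (b(P) = 4*(P - 3)/9 = 4*(-3 + P)/9 = -4/3 + 4*P/9)
G(L, F) = (F + L)/(-16/9 + F) (G(L, F) = (L + F)/(F + (-4/3 + (4/9)*(-1))) = (F + L)/(F + (-4/3 - 4/9)) = (F + L)/(F - 16/9) = (F + L)/(-16/9 + F))
z(a, g) = sqrt(a - 9*g/16) + 9*g (z(a, g) = 3**2*g + sqrt(9*(0 + g)/(-16 + 9*0) + a) = 9*g + sqrt(9*g/(-16 + 0) + a) = 9*g + sqrt(9*g/(-16) + a) = 9*g + sqrt(9*(-1/16)*g + a) = 9*g + sqrt(-9*g/16 + a) = 9*g + sqrt(a - 9*g/16) = sqrt(a - 9*g/16) + 9*g)
z(-2, 7)*1484 = (9*7 + sqrt(-9*7 + 16*(-2))/4)*1484 = (63 + sqrt(-63 - 32)/4)*1484 = (63 + sqrt(-95)/4)*1484 = (63 + (I*sqrt(95))/4)*1484 = (63 + I*sqrt(95)/4)*1484 = 93492 + 371*I*sqrt(95)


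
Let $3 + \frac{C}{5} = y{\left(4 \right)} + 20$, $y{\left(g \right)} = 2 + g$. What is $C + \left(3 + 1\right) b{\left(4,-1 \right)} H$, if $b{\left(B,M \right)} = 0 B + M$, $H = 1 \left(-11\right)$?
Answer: $159$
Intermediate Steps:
$H = -11$
$b{\left(B,M \right)} = M$ ($b{\left(B,M \right)} = 0 + M = M$)
$C = 115$ ($C = -15 + 5 \left(\left(2 + 4\right) + 20\right) = -15 + 5 \left(6 + 20\right) = -15 + 5 \cdot 26 = -15 + 130 = 115$)
$C + \left(3 + 1\right) b{\left(4,-1 \right)} H = 115 + \left(3 + 1\right) \left(-1\right) \left(-11\right) = 115 + 4 \left(-1\right) \left(-11\right) = 115 - -44 = 115 + 44 = 159$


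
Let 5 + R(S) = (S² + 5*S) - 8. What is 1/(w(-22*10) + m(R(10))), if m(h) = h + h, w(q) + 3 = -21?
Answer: 1/250 ≈ 0.0040000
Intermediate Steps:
w(q) = -24 (w(q) = -3 - 21 = -24)
R(S) = -13 + S² + 5*S (R(S) = -5 + ((S² + 5*S) - 8) = -5 + (-8 + S² + 5*S) = -13 + S² + 5*S)
m(h) = 2*h
1/(w(-22*10) + m(R(10))) = 1/(-24 + 2*(-13 + 10² + 5*10)) = 1/(-24 + 2*(-13 + 100 + 50)) = 1/(-24 + 2*137) = 1/(-24 + 274) = 1/250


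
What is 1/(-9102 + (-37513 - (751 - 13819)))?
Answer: -1/33547 ≈ -2.9809e-5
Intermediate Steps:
1/(-9102 + (-37513 - (751 - 13819))) = 1/(-9102 + (-37513 - 1*(-13068))) = 1/(-9102 + (-37513 + 13068)) = 1/(-9102 - 24445) = 1/(-33547) = -1/33547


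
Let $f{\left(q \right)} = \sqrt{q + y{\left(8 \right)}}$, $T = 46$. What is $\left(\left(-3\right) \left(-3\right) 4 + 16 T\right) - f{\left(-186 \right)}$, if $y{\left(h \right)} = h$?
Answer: $772 - i \sqrt{178} \approx 772.0 - 13.342 i$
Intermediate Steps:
$f{\left(q \right)} = \sqrt{8 + q}$ ($f{\left(q \right)} = \sqrt{q + 8} = \sqrt{8 + q}$)
$\left(\left(-3\right) \left(-3\right) 4 + 16 T\right) - f{\left(-186 \right)} = \left(\left(-3\right) \left(-3\right) 4 + 16 \cdot 46\right) - \sqrt{8 - 186} = \left(9 \cdot 4 + 736\right) - \sqrt{-178} = \left(36 + 736\right) - i \sqrt{178} = 772 - i \sqrt{178}$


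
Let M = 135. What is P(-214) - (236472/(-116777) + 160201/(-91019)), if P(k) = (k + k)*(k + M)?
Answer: 359425469135701/10628925763 ≈ 33816.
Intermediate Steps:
P(k) = 2*k*(135 + k) (P(k) = (k + k)*(k + 135) = (2*k)*(135 + k) = 2*k*(135 + k))
P(-214) - (236472/(-116777) + 160201/(-91019)) = 2*(-214)*(135 - 214) - (236472/(-116777) + 160201/(-91019)) = 2*(-214)*(-79) - (236472*(-1/116777) + 160201*(-1/91019)) = 33812 - (-236472/116777 - 160201/91019) = 33812 - 1*(-40231237145/10628925763) = 33812 + 40231237145/10628925763 = 359425469135701/10628925763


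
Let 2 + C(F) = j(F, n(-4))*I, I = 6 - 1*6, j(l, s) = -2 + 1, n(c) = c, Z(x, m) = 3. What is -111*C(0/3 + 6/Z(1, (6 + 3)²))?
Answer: 222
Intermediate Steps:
j(l, s) = -1
I = 0 (I = 6 - 6 = 0)
C(F) = -2 (C(F) = -2 - 1*0 = -2 + 0 = -2)
-111*C(0/3 + 6/Z(1, (6 + 3)²)) = -111*(-2) = 222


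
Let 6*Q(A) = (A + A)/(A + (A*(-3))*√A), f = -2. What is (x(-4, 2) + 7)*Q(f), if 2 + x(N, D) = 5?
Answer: 10/57 + 10*I*√2/19 ≈ 0.17544 + 0.74432*I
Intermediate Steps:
x(N, D) = 3 (x(N, D) = -2 + 5 = 3)
Q(A) = A/(3*(A - 3*A^(3/2))) (Q(A) = ((A + A)/(A + (A*(-3))*√A))/6 = ((2*A)/(A + (-3*A)*√A))/6 = ((2*A)/(A - 3*A^(3/2)))/6 = (2*A/(A - 3*A^(3/2)))/6 = A/(3*(A - 3*A^(3/2))))
(x(-4, 2) + 7)*Q(f) = (3 + 7)*((⅓)*(-2)/(-2 - (-6)*I*√2)) = 10*((⅓)*(-2)/(-2 - (-6)*I*√2)) = 10*((⅓)*(-2)/(-2 + 6*I*√2)) = 10*(-2/(3*(-2 + 6*I*√2))) = -20/(3*(-2 + 6*I*√2))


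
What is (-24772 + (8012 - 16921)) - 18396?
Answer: -52077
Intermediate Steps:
(-24772 + (8012 - 16921)) - 18396 = (-24772 - 8909) - 18396 = -33681 - 18396 = -52077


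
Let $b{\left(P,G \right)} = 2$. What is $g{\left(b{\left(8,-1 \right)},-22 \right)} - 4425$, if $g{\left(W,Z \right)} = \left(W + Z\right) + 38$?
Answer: $-4407$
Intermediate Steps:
$g{\left(W,Z \right)} = 38 + W + Z$
$g{\left(b{\left(8,-1 \right)},-22 \right)} - 4425 = \left(38 + 2 - 22\right) - 4425 = 18 - 4425 = -4407$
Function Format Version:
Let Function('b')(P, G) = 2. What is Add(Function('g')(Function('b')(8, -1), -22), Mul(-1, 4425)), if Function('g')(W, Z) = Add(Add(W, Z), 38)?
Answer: -4407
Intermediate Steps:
Function('g')(W, Z) = Add(38, W, Z)
Add(Function('g')(Function('b')(8, -1), -22), Mul(-1, 4425)) = Add(Add(38, 2, -22), Mul(-1, 4425)) = Add(18, -4425) = -4407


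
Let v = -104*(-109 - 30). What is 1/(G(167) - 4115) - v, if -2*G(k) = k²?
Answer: -522136266/36119 ≈ -14456.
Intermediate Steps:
G(k) = -k²/2
v = 14456 (v = -104*(-139) = 14456)
1/(G(167) - 4115) - v = 1/(-½*167² - 4115) - 1*14456 = 1/(-½*27889 - 4115) - 14456 = 1/(-27889/2 - 4115) - 14456 = 1/(-36119/2) - 14456 = -2/36119 - 14456 = -522136266/36119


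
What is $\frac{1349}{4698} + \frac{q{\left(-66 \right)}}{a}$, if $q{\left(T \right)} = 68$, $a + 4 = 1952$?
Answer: $\frac{736829}{2287926} \approx 0.32205$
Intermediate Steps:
$a = 1948$ ($a = -4 + 1952 = 1948$)
$\frac{1349}{4698} + \frac{q{\left(-66 \right)}}{a} = \frac{1349}{4698} + \frac{68}{1948} = 1349 \cdot \frac{1}{4698} + 68 \cdot \frac{1}{1948} = \frac{1349}{4698} + \frac{17}{487} = \frac{736829}{2287926}$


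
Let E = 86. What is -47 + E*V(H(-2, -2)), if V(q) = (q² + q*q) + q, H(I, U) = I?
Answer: 469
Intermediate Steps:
V(q) = q + 2*q² (V(q) = (q² + q²) + q = 2*q² + q = q + 2*q²)
-47 + E*V(H(-2, -2)) = -47 + 86*(-2*(1 + 2*(-2))) = -47 + 86*(-2*(1 - 4)) = -47 + 86*(-2*(-3)) = -47 + 86*6 = -47 + 516 = 469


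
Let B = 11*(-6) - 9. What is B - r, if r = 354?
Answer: -429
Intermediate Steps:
B = -75 (B = -66 - 9 = -75)
B - r = -75 - 1*354 = -75 - 354 = -429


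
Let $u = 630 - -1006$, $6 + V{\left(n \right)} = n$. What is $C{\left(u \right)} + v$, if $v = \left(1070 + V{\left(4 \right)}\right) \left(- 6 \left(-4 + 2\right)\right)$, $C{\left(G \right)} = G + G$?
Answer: $16088$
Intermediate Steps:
$V{\left(n \right)} = -6 + n$
$u = 1636$ ($u = 630 + 1006 = 1636$)
$C{\left(G \right)} = 2 G$
$v = 12816$ ($v = \left(1070 + \left(-6 + 4\right)\right) \left(- 6 \left(-4 + 2\right)\right) = \left(1070 - 2\right) \left(\left(-6\right) \left(-2\right)\right) = 1068 \cdot 12 = 12816$)
$C{\left(u \right)} + v = 2 \cdot 1636 + 12816 = 3272 + 12816 = 16088$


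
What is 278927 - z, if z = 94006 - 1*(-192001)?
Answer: -7080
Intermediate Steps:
z = 286007 (z = 94006 + 192001 = 286007)
278927 - z = 278927 - 1*286007 = 278927 - 286007 = -7080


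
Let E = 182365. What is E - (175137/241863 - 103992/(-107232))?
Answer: 65689930467055/360214628 ≈ 1.8236e+5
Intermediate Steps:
E - (175137/241863 - 103992/(-107232)) = 182365 - (175137/241863 - 103992/(-107232)) = 182365 - (175137*(1/241863) - 103992*(-1/107232)) = 182365 - (58379/80621 + 4333/4468) = 182365 - 1*610168165/360214628 = 182365 - 610168165/360214628 = 65689930467055/360214628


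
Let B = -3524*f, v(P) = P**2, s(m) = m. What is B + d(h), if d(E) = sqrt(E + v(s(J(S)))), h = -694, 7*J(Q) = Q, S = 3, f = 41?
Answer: -144484 + I*sqrt(33997)/7 ≈ -1.4448e+5 + 26.34*I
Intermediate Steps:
J(Q) = Q/7
B = -144484 (B = -3524*41 = -144484)
d(E) = sqrt(9/49 + E) (d(E) = sqrt(E + ((1/7)*3)**2) = sqrt(E + (3/7)**2) = sqrt(E + 9/49) = sqrt(9/49 + E))
B + d(h) = -144484 + sqrt(9 + 49*(-694))/7 = -144484 + sqrt(9 - 34006)/7 = -144484 + sqrt(-33997)/7 = -144484 + (I*sqrt(33997))/7 = -144484 + I*sqrt(33997)/7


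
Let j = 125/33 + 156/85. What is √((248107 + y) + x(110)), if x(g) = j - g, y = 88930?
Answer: 2*√662748575610/2805 ≈ 580.46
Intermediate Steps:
j = 15773/2805 (j = 125*(1/33) + 156*(1/85) = 125/33 + 156/85 = 15773/2805 ≈ 5.6232)
x(g) = 15773/2805 - g
√((248107 + y) + x(110)) = √((248107 + 88930) + (15773/2805 - 1*110)) = √(337037 + (15773/2805 - 110)) = √(337037 - 292777/2805) = √(945096008/2805) = 2*√662748575610/2805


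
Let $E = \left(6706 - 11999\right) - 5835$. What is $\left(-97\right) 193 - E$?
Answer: $-7593$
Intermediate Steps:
$E = -11128$ ($E = -5293 - 5835 = -11128$)
$\left(-97\right) 193 - E = \left(-97\right) 193 - -11128 = -18721 + 11128 = -7593$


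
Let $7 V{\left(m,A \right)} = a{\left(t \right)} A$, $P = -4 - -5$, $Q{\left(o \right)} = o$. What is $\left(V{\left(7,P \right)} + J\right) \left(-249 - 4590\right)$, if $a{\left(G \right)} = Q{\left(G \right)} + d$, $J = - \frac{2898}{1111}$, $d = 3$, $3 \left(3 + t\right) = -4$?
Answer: $\frac{105332126}{7777} \approx 13544.0$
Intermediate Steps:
$t = - \frac{13}{3}$ ($t = -3 + \frac{1}{3} \left(-4\right) = -3 - \frac{4}{3} = - \frac{13}{3} \approx -4.3333$)
$J = - \frac{2898}{1111}$ ($J = \left(-2898\right) \frac{1}{1111} = - \frac{2898}{1111} \approx -2.6085$)
$a{\left(G \right)} = 3 + G$ ($a{\left(G \right)} = G + 3 = 3 + G$)
$P = 1$ ($P = -4 + 5 = 1$)
$V{\left(m,A \right)} = - \frac{4 A}{21}$ ($V{\left(m,A \right)} = \frac{\left(3 - \frac{13}{3}\right) A}{7} = \frac{\left(- \frac{4}{3}\right) A}{7} = - \frac{4 A}{21}$)
$\left(V{\left(7,P \right)} + J\right) \left(-249 - 4590\right) = \left(\left(- \frac{4}{21}\right) 1 - \frac{2898}{1111}\right) \left(-249 - 4590\right) = \left(- \frac{4}{21} - \frac{2898}{1111}\right) \left(-4839\right) = \left(- \frac{65302}{23331}\right) \left(-4839\right) = \frac{105332126}{7777}$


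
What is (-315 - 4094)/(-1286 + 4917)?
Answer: -4409/3631 ≈ -1.2143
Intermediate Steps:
(-315 - 4094)/(-1286 + 4917) = -4409/3631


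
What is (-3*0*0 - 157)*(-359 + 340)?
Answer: 2983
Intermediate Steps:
(-3*0*0 - 157)*(-359 + 340) = (0*0 - 157)*(-19) = (0 - 157)*(-19) = -157*(-19) = 2983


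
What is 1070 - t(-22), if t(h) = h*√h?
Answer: 1070 + 22*I*√22 ≈ 1070.0 + 103.19*I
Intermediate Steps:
t(h) = h^(3/2)
1070 - t(-22) = 1070 - (-22)^(3/2) = 1070 - (-22)*I*√22 = 1070 + 22*I*√22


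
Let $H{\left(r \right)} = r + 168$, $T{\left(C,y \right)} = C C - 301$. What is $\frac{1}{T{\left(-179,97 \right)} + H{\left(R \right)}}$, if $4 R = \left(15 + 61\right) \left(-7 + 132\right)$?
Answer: $\frac{1}{34283} \approx 2.9169 \cdot 10^{-5}$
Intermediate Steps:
$T{\left(C,y \right)} = -301 + C^{2}$ ($T{\left(C,y \right)} = C^{2} - 301 = -301 + C^{2}$)
$R = 2375$ ($R = \frac{\left(15 + 61\right) \left(-7 + 132\right)}{4} = \frac{76 \cdot 125}{4} = \frac{1}{4} \cdot 9500 = 2375$)
$H{\left(r \right)} = 168 + r$
$\frac{1}{T{\left(-179,97 \right)} + H{\left(R \right)}} = \frac{1}{\left(-301 + \left(-179\right)^{2}\right) + \left(168 + 2375\right)} = \frac{1}{\left(-301 + 32041\right) + 2543} = \frac{1}{31740 + 2543} = \frac{1}{34283}$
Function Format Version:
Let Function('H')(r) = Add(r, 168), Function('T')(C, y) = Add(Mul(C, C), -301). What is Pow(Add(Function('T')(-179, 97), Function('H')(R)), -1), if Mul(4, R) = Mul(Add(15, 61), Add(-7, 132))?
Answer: Rational(1, 34283) ≈ 2.9169e-5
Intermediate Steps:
Function('T')(C, y) = Add(-301, Pow(C, 2)) (Function('T')(C, y) = Add(Pow(C, 2), -301) = Add(-301, Pow(C, 2)))
R = 2375 (R = Mul(Rational(1, 4), Mul(Add(15, 61), Add(-7, 132))) = Mul(Rational(1, 4), Mul(76, 125)) = Mul(Rational(1, 4), 9500) = 2375)
Function('H')(r) = Add(168, r)
Pow(Add(Function('T')(-179, 97), Function('H')(R)), -1) = Pow(Add(Add(-301, Pow(-179, 2)), Add(168, 2375)), -1) = Pow(Add(Add(-301, 32041), 2543), -1) = Pow(Add(31740, 2543), -1) = Pow(34283, -1) = Rational(1, 34283)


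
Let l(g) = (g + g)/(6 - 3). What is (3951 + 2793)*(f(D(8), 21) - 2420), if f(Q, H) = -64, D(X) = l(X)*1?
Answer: -16752096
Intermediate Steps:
l(g) = 2*g/3 (l(g) = (2*g)/3 = (2*g)*(1/3) = 2*g/3)
D(X) = 2*X/3 (D(X) = (2*X/3)*1 = 2*X/3)
(3951 + 2793)*(f(D(8), 21) - 2420) = (3951 + 2793)*(-64 - 2420) = 6744*(-2484) = -16752096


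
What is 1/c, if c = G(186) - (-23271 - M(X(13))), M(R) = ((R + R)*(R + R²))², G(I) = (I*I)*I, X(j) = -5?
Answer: 1/6498127 ≈ 1.5389e-7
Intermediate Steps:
G(I) = I³ (G(I) = I²*I = I³)
M(R) = 4*R²*(R + R²)² (M(R) = ((2*R)*(R + R²))² = (2*R*(R + R²))² = 4*R²*(R + R²)²)
c = 6498127 (c = 186³ - (-23271 - 4*(-5)⁴*(1 - 5)²) = 6434856 - (-23271 - 4*625*(-4)²) = 6434856 - (-23271 - 4*625*16) = 6434856 - (-23271 - 1*40000) = 6434856 - (-23271 - 40000) = 6434856 - 1*(-63271) = 6434856 + 63271 = 6498127)
1/c = 1/6498127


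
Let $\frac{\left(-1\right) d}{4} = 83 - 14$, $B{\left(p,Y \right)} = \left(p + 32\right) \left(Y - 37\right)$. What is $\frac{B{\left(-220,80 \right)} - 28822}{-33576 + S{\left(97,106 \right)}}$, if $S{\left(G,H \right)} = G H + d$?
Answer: $\frac{18453}{11785} \approx 1.5658$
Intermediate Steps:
$B{\left(p,Y \right)} = \left(-37 + Y\right) \left(32 + p\right)$ ($B{\left(p,Y \right)} = \left(32 + p\right) \left(-37 + Y\right) = \left(-37 + Y\right) \left(32 + p\right)$)
$d = -276$ ($d = - 4 \left(83 - 14\right) = \left(-4\right) 69 = -276$)
$S{\left(G,H \right)} = -276 + G H$ ($S{\left(G,H \right)} = G H - 276 = -276 + G H$)
$\frac{B{\left(-220,80 \right)} - 28822}{-33576 + S{\left(97,106 \right)}} = \frac{\left(-1184 - -8140 + 32 \cdot 80 + 80 \left(-220\right)\right) - 28822}{-33576 + \left(-276 + 97 \cdot 106\right)} = \frac{\left(-1184 + 8140 + 2560 - 17600\right) - 28822}{-33576 + \left(-276 + 10282\right)} = \frac{-8084 - 28822}{-33576 + 10006} = - \frac{36906}{-23570} = \left(-36906\right) \left(- \frac{1}{23570}\right) = \frac{18453}{11785}$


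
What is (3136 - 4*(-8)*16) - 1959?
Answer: 1689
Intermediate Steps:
(3136 - 4*(-8)*16) - 1959 = (3136 + 32*16) - 1959 = (3136 + 512) - 1959 = 3648 - 1959 = 1689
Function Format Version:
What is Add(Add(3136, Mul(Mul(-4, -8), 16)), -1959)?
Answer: 1689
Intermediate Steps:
Add(Add(3136, Mul(Mul(-4, -8), 16)), -1959) = Add(Add(3136, Mul(32, 16)), -1959) = Add(Add(3136, 512), -1959) = Add(3648, -1959) = 1689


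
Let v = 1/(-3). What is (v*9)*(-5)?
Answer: 15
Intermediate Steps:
v = -⅓ ≈ -0.33333
(v*9)*(-5) = -⅓*9*(-5) = -3*(-5) = 15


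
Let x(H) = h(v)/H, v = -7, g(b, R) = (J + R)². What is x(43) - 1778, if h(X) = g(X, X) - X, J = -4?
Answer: -76326/43 ≈ -1775.0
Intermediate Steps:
g(b, R) = (-4 + R)²
h(X) = (-4 + X)² - X
x(H) = 128/H (x(H) = ((-4 - 7)² - 1*(-7))/H = ((-11)² + 7)/H = (121 + 7)/H = 128/H)
x(43) - 1778 = 128/43 - 1778 = -76326/43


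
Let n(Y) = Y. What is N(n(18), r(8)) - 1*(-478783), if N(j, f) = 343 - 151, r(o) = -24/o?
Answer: 478975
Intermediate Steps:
N(j, f) = 192
N(n(18), r(8)) - 1*(-478783) = 192 - 1*(-478783) = 192 + 478783 = 478975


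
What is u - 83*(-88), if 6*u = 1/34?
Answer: 1490017/204 ≈ 7304.0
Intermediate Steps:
u = 1/204 (u = (1/6)/34 = (1/6)*(1/34) = 1/204 ≈ 0.0049020)
u - 83*(-88) = 1/204 - 83*(-88) = 1/204 + 7304 = 1490017/204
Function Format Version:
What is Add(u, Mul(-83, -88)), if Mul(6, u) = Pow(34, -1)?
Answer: Rational(1490017, 204) ≈ 7304.0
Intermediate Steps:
u = Rational(1, 204) (u = Mul(Rational(1, 6), Pow(34, -1)) = Mul(Rational(1, 6), Rational(1, 34)) = Rational(1, 204) ≈ 0.0049020)
Add(u, Mul(-83, -88)) = Add(Rational(1, 204), Mul(-83, -88)) = Add(Rational(1, 204), 7304) = Rational(1490017, 204)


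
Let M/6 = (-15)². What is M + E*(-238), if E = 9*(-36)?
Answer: 78462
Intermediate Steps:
E = -324
M = 1350 (M = 6*(-15)² = 6*225 = 1350)
M + E*(-238) = 1350 - 324*(-238) = 1350 + 77112 = 78462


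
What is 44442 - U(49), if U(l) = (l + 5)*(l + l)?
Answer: 39150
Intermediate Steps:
U(l) = 2*l*(5 + l) (U(l) = (5 + l)*(2*l) = 2*l*(5 + l))
44442 - U(49) = 44442 - 2*49*(5 + 49) = 44442 - 2*49*54 = 44442 - 1*5292 = 44442 - 5292 = 39150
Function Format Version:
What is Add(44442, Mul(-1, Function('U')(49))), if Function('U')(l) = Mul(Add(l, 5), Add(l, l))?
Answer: 39150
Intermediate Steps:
Function('U')(l) = Mul(2, l, Add(5, l)) (Function('U')(l) = Mul(Add(5, l), Mul(2, l)) = Mul(2, l, Add(5, l)))
Add(44442, Mul(-1, Function('U')(49))) = Add(44442, Mul(-1, Mul(2, 49, Add(5, 49)))) = Add(44442, Mul(-1, Mul(2, 49, 54))) = Add(44442, Mul(-1, 5292)) = Add(44442, -5292) = 39150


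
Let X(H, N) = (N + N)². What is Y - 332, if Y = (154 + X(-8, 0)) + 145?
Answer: -33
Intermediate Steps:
X(H, N) = 4*N² (X(H, N) = (2*N)² = 4*N²)
Y = 299 (Y = (154 + 4*0²) + 145 = (154 + 4*0) + 145 = (154 + 0) + 145 = 154 + 145 = 299)
Y - 332 = 299 - 332 = -33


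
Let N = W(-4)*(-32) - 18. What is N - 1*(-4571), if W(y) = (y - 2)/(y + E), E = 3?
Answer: 4361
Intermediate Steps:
W(y) = (-2 + y)/(3 + y) (W(y) = (y - 2)/(y + 3) = (-2 + y)/(3 + y))
N = -210 (N = ((-2 - 4)/(3 - 4))*(-32) - 18 = (-6/(-1))*(-32) - 18 = -1*(-6)*(-32) - 18 = 6*(-32) - 18 = -192 - 18 = -210)
N - 1*(-4571) = -210 - 1*(-4571) = -210 + 4571 = 4361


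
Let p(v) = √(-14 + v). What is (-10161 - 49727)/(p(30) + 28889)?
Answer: -59888/28893 ≈ -2.0728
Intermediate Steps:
(-10161 - 49727)/(p(30) + 28889) = (-10161 - 49727)/(√(-14 + 30) + 28889) = -59888/(√16 + 28889) = -59888/(4 + 28889) = -59888/28893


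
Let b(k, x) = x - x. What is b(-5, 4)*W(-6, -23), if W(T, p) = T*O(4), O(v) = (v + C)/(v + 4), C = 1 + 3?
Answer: 0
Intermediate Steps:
b(k, x) = 0
C = 4
O(v) = 1 (O(v) = (v + 4)/(v + 4) = (4 + v)/(4 + v) = 1)
W(T, p) = T (W(T, p) = T*1 = T)
b(-5, 4)*W(-6, -23) = 0*(-6) = 0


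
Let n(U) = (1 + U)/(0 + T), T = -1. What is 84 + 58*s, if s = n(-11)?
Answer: 664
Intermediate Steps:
n(U) = -1 - U (n(U) = (1 + U)/(0 - 1) = (1 + U)/(-1) = (1 + U)*(-1) = -1 - U)
s = 10 (s = -1 - 1*(-11) = -1 + 11 = 10)
84 + 58*s = 84 + 58*10 = 84 + 580 = 664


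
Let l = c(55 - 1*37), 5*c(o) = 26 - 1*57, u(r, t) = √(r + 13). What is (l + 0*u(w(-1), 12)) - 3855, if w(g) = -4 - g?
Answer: -19306/5 ≈ -3861.2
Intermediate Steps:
u(r, t) = √(13 + r)
c(o) = -31/5 (c(o) = (26 - 1*57)/5 = (26 - 57)/5 = (⅕)*(-31) = -31/5)
l = -31/5 ≈ -6.2000
(l + 0*u(w(-1), 12)) - 3855 = (-31/5 + 0*√(13 + (-4 - 1*(-1)))) - 3855 = (-31/5 + 0*√(13 + (-4 + 1))) - 3855 = (-31/5 + 0*√(13 - 3)) - 3855 = (-31/5 + 0*√10) - 3855 = (-31/5 + 0) - 3855 = -31/5 - 3855 = -19306/5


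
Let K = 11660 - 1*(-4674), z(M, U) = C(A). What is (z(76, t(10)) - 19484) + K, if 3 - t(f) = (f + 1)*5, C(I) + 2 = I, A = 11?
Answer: -3141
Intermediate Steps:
C(I) = -2 + I
t(f) = -2 - 5*f (t(f) = 3 - (f + 1)*5 = 3 - (1 + f)*5 = 3 - (5 + 5*f) = 3 + (-5 - 5*f) = -2 - 5*f)
z(M, U) = 9 (z(M, U) = -2 + 11 = 9)
K = 16334 (K = 11660 + 4674 = 16334)
(z(76, t(10)) - 19484) + K = (9 - 19484) + 16334 = -19475 + 16334 = -3141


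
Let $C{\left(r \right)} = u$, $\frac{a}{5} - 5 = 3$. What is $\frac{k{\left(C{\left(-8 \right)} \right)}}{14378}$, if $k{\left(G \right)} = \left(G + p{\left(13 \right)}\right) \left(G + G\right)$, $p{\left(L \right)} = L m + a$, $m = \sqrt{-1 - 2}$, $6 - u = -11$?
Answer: $\frac{969}{7189} + \frac{17 i \sqrt{3}}{553} \approx 0.13479 + 0.053246 i$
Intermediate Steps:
$a = 40$ ($a = 25 + 5 \cdot 3 = 25 + 15 = 40$)
$u = 17$ ($u = 6 - -11 = 6 + 11 = 17$)
$m = i \sqrt{3}$ ($m = \sqrt{-3} = i \sqrt{3} \approx 1.732 i$)
$C{\left(r \right)} = 17$
$p{\left(L \right)} = 40 + i L \sqrt{3}$ ($p{\left(L \right)} = L i \sqrt{3} + 40 = i L \sqrt{3} + 40 = 40 + i L \sqrt{3}$)
$k{\left(G \right)} = 2 G \left(40 + G + 13 i \sqrt{3}\right)$ ($k{\left(G \right)} = \left(G + \left(40 + i 13 \sqrt{3}\right)\right) \left(G + G\right) = \left(G + \left(40 + 13 i \sqrt{3}\right)\right) 2 G = \left(40 + G + 13 i \sqrt{3}\right) 2 G = 2 G \left(40 + G + 13 i \sqrt{3}\right)$)
$\frac{k{\left(C{\left(-8 \right)} \right)}}{14378} = \frac{2 \cdot 17 \left(40 + 17 + 13 i \sqrt{3}\right)}{14378} = 2 \cdot 17 \left(57 + 13 i \sqrt{3}\right) \frac{1}{14378} = \left(1938 + 442 i \sqrt{3}\right) \frac{1}{14378} = \frac{969}{7189} + \frac{17 i \sqrt{3}}{553}$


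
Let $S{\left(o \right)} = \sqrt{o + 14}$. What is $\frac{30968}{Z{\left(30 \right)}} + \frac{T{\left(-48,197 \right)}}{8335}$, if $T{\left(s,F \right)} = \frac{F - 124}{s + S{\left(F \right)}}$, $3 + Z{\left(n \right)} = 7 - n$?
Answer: $- \frac{20778525044}{17445155} - \frac{73 \sqrt{211}}{17445155} \approx -1191.1$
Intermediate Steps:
$S{\left(o \right)} = \sqrt{14 + o}$
$Z{\left(n \right)} = 4 - n$ ($Z{\left(n \right)} = -3 - \left(-7 + n\right) = 4 - n$)
$T{\left(s,F \right)} = \frac{-124 + F}{s + \sqrt{14 + F}}$ ($T{\left(s,F \right)} = \frac{F - 124}{s + \sqrt{14 + F}} = \frac{-124 + F}{s + \sqrt{14 + F}}$)
$\frac{30968}{Z{\left(30 \right)}} + \frac{T{\left(-48,197 \right)}}{8335} = \frac{30968}{4 - 30} + \frac{\frac{1}{-48 + \sqrt{14 + 197}} \left(-124 + 197\right)}{8335} = \frac{30968}{4 - 30} + \frac{1}{-48 + \sqrt{211}} \cdot 73 \cdot \frac{1}{8335} = \frac{30968}{-26} + \frac{73}{-48 + \sqrt{211}} \cdot \frac{1}{8335} = 30968 \left(- \frac{1}{26}\right) + \frac{73}{8335 \left(-48 + \sqrt{211}\right)} = - \frac{15484}{13} + \frac{73}{8335 \left(-48 + \sqrt{211}\right)}$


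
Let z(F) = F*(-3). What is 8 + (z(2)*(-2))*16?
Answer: 200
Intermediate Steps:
z(F) = -3*F
8 + (z(2)*(-2))*16 = 8 + (-3*2*(-2))*16 = 8 - 6*(-2)*16 = 8 + 12*16 = 8 + 192 = 200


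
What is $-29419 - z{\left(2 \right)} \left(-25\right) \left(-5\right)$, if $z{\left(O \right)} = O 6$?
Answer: $-30919$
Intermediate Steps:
$z{\left(O \right)} = 6 O$
$-29419 - z{\left(2 \right)} \left(-25\right) \left(-5\right) = -29419 - 6 \cdot 2 \left(-25\right) \left(-5\right) = -29419 - 12 \left(-25\right) \left(-5\right) = -29419 - \left(-300\right) \left(-5\right) = -29419 - 1500 = -30919$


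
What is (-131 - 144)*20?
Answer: -5500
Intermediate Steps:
(-131 - 144)*20 = -275*20 = -5500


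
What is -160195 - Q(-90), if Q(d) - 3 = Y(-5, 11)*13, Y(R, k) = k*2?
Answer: -160484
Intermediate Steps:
Y(R, k) = 2*k
Q(d) = 289 (Q(d) = 3 + (2*11)*13 = 3 + 22*13 = 3 + 286 = 289)
-160195 - Q(-90) = -160195 - 1*289 = -160195 - 289 = -160484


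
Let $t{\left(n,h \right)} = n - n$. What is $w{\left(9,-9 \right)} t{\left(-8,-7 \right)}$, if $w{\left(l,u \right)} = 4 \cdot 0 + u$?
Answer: $0$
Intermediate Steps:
$t{\left(n,h \right)} = 0$
$w{\left(l,u \right)} = u$ ($w{\left(l,u \right)} = 0 + u = u$)
$w{\left(9,-9 \right)} t{\left(-8,-7 \right)} = \left(-9\right) 0 = 0$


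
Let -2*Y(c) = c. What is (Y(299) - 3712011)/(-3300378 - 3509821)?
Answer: 7424321/13620398 ≈ 0.54509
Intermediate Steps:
Y(c) = -c/2
(Y(299) - 3712011)/(-3300378 - 3509821) = (-1/2*299 - 3712011)/(-3300378 - 3509821) = (-299/2 - 3712011)/(-6810199) = -7424321/2*(-1/6810199) = 7424321/13620398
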